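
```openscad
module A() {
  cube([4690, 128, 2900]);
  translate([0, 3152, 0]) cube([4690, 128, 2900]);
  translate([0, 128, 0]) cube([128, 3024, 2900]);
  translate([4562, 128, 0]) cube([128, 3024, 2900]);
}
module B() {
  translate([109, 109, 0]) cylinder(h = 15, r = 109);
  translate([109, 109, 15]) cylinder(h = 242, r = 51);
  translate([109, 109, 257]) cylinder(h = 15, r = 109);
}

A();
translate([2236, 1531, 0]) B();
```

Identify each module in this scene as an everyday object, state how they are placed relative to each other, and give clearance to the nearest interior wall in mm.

A is a house frame. B is a spool. The spool sits inside the house frame, centred. The clearance to the nearest interior wall is 1403 mm.

Clearances: x = 2108, y = 1403; minimum 1403 mm.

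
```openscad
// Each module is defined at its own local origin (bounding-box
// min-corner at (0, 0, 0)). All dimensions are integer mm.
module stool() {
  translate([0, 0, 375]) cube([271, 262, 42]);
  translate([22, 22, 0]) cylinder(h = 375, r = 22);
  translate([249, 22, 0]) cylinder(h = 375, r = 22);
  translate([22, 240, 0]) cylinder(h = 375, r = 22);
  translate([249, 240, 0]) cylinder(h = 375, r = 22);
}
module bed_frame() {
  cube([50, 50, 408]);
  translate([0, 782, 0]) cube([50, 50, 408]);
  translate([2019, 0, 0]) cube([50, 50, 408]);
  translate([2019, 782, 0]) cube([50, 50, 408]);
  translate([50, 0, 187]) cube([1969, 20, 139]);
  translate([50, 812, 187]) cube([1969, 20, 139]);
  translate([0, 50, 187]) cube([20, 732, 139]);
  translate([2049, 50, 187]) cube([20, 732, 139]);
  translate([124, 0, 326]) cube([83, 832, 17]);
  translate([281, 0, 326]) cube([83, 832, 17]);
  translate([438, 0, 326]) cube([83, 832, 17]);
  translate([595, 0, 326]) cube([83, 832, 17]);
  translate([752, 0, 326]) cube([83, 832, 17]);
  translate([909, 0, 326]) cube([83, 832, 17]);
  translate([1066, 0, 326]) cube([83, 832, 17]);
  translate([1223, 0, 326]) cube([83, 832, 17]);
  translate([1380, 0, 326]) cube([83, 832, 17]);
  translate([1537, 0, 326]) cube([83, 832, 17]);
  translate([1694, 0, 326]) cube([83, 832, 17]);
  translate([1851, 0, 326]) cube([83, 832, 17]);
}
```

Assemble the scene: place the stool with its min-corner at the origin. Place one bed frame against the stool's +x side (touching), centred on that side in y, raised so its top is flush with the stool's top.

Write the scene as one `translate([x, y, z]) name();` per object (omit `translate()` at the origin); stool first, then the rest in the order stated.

stool();
translate([271, -285, 9]) bed_frame();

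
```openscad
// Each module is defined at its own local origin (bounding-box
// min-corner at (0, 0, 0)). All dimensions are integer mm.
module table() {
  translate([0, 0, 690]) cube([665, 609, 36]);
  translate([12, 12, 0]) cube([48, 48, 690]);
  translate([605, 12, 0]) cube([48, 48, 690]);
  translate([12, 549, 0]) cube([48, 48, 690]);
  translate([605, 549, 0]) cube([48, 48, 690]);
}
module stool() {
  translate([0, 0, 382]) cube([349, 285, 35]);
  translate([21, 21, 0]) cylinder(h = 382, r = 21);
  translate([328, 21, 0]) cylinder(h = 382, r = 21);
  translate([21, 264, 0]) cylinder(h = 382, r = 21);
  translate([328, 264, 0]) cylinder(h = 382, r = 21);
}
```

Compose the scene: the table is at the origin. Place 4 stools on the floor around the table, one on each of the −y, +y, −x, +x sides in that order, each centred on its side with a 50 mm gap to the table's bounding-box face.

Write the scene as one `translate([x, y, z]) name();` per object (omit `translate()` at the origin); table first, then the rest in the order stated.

table();
translate([158, -335, 0]) stool();
translate([158, 659, 0]) stool();
translate([-399, 162, 0]) stool();
translate([715, 162, 0]) stool();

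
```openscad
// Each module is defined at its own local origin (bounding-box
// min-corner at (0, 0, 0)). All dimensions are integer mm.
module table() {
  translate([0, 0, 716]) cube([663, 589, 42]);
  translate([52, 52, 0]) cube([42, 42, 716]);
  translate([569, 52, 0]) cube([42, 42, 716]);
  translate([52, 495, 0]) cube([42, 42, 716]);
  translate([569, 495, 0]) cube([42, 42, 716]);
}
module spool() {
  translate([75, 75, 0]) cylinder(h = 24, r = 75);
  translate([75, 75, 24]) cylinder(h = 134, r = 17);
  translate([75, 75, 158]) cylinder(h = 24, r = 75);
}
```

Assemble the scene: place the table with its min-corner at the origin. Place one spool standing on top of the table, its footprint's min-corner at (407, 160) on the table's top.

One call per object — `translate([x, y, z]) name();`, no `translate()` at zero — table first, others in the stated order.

table();
translate([407, 160, 758]) spool();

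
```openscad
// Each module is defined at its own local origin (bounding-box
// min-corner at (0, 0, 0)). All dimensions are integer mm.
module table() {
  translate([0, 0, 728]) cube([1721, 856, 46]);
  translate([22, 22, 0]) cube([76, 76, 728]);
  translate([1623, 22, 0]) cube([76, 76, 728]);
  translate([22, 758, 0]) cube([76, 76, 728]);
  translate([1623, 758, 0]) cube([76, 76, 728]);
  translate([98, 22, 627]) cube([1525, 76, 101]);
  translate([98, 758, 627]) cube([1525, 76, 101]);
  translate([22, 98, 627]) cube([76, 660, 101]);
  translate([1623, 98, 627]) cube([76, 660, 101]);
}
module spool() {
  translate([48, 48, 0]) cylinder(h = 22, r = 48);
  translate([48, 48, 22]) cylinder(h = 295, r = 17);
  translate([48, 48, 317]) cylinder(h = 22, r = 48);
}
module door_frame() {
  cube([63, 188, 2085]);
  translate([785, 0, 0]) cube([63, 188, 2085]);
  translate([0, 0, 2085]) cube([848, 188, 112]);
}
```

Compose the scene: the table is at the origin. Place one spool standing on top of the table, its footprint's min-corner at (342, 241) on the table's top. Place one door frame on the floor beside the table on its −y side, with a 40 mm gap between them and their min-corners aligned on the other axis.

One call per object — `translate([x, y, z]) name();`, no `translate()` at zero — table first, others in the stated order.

table();
translate([342, 241, 774]) spool();
translate([0, -228, 0]) door_frame();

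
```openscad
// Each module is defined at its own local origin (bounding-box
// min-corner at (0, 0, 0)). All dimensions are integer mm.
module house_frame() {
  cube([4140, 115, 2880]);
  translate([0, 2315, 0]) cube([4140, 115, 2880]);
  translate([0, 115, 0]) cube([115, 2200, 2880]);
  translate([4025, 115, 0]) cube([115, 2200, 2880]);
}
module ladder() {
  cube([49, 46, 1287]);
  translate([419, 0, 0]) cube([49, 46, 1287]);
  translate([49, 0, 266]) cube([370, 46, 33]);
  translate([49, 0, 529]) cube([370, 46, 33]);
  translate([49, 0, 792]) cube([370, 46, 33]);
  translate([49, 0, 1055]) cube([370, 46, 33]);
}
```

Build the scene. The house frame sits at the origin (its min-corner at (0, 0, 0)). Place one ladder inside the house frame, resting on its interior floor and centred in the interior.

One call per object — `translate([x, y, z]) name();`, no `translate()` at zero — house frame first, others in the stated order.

house_frame();
translate([1836, 1192, 0]) ladder();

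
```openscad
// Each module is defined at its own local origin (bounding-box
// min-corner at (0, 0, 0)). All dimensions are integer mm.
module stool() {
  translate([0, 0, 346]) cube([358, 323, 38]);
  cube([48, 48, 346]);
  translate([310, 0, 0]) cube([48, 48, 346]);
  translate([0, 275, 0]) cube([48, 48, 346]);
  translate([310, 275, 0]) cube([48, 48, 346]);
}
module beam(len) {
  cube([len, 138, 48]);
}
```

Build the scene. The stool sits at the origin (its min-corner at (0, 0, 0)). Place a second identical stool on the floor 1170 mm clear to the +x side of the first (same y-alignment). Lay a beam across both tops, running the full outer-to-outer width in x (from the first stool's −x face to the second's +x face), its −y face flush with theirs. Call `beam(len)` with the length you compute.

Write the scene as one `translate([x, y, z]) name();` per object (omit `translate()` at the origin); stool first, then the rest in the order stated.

stool();
translate([1528, 0, 0]) stool();
translate([0, 0, 384]) beam(1886);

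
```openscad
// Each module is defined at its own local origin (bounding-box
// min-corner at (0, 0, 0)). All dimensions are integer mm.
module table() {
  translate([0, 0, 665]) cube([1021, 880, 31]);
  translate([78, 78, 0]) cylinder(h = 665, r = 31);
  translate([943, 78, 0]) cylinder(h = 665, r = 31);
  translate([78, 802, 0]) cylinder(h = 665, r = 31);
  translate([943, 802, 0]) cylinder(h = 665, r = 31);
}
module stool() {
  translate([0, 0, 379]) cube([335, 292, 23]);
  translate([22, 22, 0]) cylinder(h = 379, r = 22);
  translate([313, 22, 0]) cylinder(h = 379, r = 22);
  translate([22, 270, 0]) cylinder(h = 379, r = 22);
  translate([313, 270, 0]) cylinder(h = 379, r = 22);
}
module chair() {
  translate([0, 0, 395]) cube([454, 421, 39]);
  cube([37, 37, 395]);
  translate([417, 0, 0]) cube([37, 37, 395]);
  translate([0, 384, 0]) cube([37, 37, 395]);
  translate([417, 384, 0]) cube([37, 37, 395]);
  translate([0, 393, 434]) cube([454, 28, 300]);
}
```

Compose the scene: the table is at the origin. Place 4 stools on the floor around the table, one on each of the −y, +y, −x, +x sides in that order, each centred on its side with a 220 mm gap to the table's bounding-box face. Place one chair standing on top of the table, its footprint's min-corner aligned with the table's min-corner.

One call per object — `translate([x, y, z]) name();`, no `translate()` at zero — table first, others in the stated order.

table();
translate([343, -512, 0]) stool();
translate([343, 1100, 0]) stool();
translate([-555, 294, 0]) stool();
translate([1241, 294, 0]) stool();
translate([0, 0, 696]) chair();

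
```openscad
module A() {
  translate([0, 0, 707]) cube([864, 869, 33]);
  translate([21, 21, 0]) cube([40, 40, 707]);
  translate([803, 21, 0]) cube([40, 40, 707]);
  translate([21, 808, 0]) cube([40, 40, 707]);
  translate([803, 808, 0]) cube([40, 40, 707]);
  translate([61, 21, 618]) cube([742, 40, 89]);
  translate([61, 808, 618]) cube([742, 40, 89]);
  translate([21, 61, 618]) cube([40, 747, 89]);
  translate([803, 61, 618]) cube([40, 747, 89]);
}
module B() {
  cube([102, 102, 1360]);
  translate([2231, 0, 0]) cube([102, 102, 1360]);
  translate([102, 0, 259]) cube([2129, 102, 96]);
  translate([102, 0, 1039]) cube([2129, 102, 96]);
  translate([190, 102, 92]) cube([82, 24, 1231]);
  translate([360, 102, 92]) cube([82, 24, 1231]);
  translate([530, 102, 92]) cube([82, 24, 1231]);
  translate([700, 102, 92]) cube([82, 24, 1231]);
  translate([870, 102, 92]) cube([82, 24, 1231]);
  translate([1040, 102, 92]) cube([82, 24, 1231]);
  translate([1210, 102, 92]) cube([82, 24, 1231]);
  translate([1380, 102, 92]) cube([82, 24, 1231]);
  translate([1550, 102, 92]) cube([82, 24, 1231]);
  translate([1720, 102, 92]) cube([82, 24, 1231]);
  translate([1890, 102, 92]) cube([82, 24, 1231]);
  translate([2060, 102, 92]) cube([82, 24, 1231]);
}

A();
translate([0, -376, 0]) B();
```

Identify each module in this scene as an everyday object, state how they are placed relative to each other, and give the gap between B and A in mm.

The fence section's nearest face is 250 mm from the table's −y face.

A is a table. B is a fence section. The fence section is on the floor beside the table on its −y side. The gap between the fence section and the table is 250 mm.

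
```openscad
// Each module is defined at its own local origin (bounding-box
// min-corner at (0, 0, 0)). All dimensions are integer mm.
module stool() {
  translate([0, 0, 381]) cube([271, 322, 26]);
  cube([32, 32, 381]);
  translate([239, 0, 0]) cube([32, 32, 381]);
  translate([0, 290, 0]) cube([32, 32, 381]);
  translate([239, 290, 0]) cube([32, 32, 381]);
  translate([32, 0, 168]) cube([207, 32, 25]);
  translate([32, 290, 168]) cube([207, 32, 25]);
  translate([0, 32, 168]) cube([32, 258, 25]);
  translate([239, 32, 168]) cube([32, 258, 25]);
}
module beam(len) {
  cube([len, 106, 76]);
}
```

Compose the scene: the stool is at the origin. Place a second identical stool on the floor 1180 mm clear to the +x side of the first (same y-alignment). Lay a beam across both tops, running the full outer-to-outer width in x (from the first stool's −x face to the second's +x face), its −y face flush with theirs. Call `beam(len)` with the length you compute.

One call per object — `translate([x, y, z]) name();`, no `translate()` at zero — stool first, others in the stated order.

stool();
translate([1451, 0, 0]) stool();
translate([0, 0, 407]) beam(1722);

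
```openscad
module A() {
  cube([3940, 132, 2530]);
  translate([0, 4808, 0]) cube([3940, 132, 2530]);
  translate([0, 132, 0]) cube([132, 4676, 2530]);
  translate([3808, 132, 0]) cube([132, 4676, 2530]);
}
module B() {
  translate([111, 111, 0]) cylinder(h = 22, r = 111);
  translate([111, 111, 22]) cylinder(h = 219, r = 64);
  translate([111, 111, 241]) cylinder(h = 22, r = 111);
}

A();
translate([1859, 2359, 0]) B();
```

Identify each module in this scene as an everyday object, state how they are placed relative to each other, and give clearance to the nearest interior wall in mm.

A is a house frame. B is a spool. The spool sits inside the house frame, centred. The clearance to the nearest interior wall is 1727 mm.

Clearances: x = 1727, y = 2227; minimum 1727 mm.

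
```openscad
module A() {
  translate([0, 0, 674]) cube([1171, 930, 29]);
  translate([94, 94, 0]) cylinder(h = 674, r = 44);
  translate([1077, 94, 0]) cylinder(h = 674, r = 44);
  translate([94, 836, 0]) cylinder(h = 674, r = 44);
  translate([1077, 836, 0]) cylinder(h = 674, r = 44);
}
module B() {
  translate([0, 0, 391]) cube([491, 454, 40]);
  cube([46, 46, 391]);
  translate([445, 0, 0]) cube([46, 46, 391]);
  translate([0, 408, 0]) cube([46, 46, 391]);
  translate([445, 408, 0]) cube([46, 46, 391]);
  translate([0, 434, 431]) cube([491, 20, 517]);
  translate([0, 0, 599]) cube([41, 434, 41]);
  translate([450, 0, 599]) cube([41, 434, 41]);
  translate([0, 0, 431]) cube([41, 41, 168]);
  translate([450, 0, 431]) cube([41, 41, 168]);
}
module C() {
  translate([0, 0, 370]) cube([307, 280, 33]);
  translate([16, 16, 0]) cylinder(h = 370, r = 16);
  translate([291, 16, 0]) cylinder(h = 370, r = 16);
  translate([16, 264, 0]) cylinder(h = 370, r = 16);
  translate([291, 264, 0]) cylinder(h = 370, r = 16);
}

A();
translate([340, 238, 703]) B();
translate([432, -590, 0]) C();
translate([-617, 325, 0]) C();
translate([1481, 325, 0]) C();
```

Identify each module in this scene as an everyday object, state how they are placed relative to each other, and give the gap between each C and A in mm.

Each stool's nearest face is 310 mm from the table's bounding box.

A is a table. B is a chair. C is a stool. The chair is on top of the table, centred. Three stools sit around the table at the −y, −x, +x sides. The gap between each stool and the table is 310 mm.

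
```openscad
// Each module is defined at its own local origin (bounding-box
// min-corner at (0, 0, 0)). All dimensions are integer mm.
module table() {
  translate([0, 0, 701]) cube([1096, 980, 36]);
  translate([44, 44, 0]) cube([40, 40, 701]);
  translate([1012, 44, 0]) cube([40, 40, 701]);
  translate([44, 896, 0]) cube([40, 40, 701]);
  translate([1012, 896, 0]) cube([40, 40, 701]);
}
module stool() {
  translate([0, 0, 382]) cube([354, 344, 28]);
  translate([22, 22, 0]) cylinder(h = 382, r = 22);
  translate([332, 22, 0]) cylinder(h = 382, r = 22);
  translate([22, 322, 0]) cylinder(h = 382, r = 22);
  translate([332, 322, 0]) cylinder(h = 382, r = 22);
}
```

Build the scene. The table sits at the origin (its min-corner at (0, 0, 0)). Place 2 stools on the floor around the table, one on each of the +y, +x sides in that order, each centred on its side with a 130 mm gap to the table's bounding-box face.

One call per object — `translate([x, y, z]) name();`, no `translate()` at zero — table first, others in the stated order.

table();
translate([371, 1110, 0]) stool();
translate([1226, 318, 0]) stool();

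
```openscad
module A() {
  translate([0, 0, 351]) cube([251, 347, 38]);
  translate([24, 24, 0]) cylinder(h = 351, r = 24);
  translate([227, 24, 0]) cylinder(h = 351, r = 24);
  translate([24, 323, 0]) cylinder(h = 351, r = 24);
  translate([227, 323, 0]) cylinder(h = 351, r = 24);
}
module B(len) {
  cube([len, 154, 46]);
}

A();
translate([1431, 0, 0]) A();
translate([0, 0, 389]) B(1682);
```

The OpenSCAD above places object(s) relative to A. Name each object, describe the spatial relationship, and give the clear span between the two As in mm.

A is a stool. B is a beam. A beam spans the tops of two stools. The clear span between the two stools is 1180 mm.

Second stool starts at x = 1431; first ends at x = 251; clear span = 1431 − 251 = 1180 mm.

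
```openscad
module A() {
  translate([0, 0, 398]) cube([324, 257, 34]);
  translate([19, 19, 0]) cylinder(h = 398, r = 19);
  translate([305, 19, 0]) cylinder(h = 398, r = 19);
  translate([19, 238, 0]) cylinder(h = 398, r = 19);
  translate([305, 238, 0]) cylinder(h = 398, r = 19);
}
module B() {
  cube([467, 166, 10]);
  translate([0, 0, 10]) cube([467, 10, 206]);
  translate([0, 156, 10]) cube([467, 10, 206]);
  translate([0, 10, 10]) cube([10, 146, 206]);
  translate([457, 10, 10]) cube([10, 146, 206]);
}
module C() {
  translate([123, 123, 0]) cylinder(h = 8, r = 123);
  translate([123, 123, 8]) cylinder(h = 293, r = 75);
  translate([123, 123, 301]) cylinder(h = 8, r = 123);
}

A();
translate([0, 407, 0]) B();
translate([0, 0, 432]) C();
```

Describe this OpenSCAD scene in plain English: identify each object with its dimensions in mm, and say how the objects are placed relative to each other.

A is a four-legged stool. The seat is a 324×257×34 mm slab whose top surface is at z = 432 mm; four round legs, each 38 mm in diameter, run from the floor (z = 0) to the underside of the seat, each leg's axis is inset half a diameter from the nearest pair of seat edges (so the leg's bounding box is flush with the corner).

B is an open storage box with external size 467×166×216 mm and wall thickness 10 mm (the base is also 10 mm thick). The base covers the whole footprint; the four walls stand on the base, with the y-facing walls full-width and the x-facing walls fitting between their inner faces.

C is a spool: two coaxial disc flanges of radius 123 mm and thickness 8 mm, joined by a core cylinder of radius 75 mm and height 293 mm. The lower flange rests on z = 0 and the three cylinders share a vertical axis.

The open box is on the floor beside the stool on its +y side. The spool is on top of the stool.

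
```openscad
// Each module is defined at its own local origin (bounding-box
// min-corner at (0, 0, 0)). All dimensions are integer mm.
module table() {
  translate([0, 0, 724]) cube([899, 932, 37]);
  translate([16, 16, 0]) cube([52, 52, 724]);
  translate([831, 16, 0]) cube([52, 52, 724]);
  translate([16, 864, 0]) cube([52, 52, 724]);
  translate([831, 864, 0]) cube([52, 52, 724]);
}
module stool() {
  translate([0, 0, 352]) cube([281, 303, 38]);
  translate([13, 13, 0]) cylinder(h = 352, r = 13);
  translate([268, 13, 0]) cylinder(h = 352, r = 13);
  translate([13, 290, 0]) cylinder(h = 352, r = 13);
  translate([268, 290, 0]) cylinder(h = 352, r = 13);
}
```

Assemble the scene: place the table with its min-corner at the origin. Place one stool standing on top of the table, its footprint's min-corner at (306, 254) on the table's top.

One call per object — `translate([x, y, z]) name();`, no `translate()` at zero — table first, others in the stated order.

table();
translate([306, 254, 761]) stool();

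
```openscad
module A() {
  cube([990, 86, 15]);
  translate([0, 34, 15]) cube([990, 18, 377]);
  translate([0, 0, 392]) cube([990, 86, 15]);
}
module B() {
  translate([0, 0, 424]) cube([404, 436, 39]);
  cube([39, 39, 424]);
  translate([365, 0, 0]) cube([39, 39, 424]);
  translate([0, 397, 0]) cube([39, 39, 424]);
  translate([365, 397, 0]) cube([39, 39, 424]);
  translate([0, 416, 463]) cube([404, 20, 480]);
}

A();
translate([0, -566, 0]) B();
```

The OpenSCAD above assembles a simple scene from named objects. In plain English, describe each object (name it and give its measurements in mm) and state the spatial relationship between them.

A is an I-beam lying along x, 990 mm long. Overall section height 407 mm. Two flanges 86 mm wide (y) and 15 mm thick, one on the floor and one at the top; a web 18 mm thick runs between them, centred on the flange width.

B is a chair. The seat is a 404×436×39 mm slab with its top at z = 463 mm, on four 39×39 mm corner legs (flush with the seat edges, standing on z = 0). A flat backrest 20 mm thick, 480 mm tall, spans the full seat width and rises from the seat top along its +y edge, rear face flush with the rear of the seat.

The chair is on the floor beside the I-beam on its −y side.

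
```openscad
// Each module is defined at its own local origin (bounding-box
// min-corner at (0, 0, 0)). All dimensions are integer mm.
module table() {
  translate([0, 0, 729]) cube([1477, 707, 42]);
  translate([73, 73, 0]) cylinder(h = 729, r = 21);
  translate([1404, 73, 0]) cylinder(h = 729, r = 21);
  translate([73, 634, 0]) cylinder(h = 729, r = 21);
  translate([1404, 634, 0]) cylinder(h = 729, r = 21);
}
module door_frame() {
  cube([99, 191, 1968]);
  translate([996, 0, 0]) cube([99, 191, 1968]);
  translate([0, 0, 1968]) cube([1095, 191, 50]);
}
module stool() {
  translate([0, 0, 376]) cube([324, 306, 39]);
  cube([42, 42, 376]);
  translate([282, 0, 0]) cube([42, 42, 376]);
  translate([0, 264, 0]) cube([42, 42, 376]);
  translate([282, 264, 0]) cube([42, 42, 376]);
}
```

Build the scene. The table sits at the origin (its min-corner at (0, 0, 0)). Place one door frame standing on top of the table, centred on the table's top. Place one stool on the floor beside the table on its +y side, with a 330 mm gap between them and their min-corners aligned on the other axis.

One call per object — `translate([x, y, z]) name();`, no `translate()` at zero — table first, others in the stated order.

table();
translate([191, 258, 771]) door_frame();
translate([0, 1037, 0]) stool();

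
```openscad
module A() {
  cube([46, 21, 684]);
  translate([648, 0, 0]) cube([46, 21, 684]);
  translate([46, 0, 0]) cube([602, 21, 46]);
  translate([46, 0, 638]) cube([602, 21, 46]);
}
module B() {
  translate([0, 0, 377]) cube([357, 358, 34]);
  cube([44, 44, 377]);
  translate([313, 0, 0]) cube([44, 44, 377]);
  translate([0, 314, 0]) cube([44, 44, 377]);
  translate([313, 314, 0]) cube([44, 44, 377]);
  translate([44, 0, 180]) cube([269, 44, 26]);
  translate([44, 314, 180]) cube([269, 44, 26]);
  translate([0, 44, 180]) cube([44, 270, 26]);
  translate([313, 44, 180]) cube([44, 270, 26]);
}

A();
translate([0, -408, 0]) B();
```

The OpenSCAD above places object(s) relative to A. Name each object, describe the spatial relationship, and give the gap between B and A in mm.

The stool's nearest face is 50 mm from the picture frame's −y face.

A is a picture frame. B is a stool. The stool is on the floor beside the picture frame on its −y side. The gap between the stool and the picture frame is 50 mm.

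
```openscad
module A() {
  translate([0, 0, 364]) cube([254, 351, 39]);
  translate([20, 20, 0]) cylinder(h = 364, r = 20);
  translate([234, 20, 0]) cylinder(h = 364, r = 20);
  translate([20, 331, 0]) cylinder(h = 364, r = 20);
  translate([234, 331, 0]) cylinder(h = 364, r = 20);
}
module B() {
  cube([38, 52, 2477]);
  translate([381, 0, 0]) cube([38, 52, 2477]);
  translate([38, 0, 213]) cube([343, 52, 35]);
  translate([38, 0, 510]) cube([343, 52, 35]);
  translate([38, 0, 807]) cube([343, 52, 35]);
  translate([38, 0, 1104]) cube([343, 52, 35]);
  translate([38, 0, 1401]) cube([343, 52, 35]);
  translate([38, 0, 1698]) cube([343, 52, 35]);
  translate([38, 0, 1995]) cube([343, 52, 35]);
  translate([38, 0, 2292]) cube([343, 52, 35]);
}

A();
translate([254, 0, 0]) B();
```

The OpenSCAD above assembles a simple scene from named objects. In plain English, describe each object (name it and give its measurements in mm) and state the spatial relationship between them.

A is a four-legged stool. The seat is 254×351 mm, 39 mm thick, top at z = 403 mm. It stands on four round legs, each 40 mm in diameter, from z = 0 to the seat underside, each leg's axis is inset half a diameter from the nearest pair of seat edges (so the leg's bounding box is flush with the corner).

B is a wooden ladder with two side rails of 38×52 mm section and 2477 mm height, set 419 mm apart overall. Between them run 8 rectangular rungs (52 mm deep, 35 mm thick), front faces flush with the rails' −y face. The bottom of the first rung is 213 mm above the floor and each subsequent rung is 297 mm higher than the one below.

The ladder is against the stool's +x side, with their −y faces flush.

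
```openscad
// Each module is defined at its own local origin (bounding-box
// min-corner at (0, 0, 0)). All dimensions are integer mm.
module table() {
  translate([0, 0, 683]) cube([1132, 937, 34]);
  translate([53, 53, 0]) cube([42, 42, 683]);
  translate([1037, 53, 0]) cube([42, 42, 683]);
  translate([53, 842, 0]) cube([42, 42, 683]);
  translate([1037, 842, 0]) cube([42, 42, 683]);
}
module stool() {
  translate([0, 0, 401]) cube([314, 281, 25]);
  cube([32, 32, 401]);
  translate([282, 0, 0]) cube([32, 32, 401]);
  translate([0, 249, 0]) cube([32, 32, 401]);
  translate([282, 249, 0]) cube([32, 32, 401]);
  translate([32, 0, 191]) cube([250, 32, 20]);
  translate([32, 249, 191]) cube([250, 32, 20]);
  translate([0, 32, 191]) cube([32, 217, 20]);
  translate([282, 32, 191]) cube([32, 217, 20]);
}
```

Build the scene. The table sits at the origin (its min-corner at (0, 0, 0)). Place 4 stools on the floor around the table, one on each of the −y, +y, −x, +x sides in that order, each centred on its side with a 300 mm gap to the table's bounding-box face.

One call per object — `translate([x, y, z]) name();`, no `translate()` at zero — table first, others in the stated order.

table();
translate([409, -581, 0]) stool();
translate([409, 1237, 0]) stool();
translate([-614, 328, 0]) stool();
translate([1432, 328, 0]) stool();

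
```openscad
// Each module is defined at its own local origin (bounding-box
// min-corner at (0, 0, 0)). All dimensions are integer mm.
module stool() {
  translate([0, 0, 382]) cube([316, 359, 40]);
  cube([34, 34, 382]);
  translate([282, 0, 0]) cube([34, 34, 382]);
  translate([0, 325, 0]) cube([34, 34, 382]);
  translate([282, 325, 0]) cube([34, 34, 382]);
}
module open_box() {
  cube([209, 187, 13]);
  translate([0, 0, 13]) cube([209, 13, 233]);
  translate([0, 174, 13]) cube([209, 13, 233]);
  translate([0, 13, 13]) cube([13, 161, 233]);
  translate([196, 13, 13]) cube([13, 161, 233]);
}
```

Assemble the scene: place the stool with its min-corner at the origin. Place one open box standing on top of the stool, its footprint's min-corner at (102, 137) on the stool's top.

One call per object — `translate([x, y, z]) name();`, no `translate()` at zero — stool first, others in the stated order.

stool();
translate([102, 137, 422]) open_box();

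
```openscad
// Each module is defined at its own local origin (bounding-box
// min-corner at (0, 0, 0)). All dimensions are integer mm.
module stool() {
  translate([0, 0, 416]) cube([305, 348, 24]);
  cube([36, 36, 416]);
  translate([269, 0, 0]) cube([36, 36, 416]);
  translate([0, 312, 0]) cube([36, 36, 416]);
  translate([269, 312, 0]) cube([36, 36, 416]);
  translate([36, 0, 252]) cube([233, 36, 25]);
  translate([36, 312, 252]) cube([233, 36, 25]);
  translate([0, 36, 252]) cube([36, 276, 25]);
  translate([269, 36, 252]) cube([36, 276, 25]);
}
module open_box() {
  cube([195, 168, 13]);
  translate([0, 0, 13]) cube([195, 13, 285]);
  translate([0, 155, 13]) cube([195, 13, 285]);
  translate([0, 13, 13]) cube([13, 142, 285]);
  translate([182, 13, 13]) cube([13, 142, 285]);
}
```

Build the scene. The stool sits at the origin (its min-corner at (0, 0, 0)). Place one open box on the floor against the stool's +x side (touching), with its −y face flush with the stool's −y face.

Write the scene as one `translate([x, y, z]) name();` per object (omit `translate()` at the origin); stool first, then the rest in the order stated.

stool();
translate([305, 0, 0]) open_box();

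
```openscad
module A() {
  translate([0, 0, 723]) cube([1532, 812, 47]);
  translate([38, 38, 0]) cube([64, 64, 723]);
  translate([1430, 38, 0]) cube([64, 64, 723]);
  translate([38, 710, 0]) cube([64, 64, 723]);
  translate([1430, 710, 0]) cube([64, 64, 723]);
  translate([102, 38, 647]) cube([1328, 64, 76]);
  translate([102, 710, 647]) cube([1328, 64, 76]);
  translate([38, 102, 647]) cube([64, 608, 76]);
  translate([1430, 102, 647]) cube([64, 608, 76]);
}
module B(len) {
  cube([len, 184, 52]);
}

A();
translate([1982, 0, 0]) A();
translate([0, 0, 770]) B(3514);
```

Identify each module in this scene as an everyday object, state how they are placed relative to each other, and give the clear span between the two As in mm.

Second table starts at x = 1982; first ends at x = 1532; clear span = 1982 − 1532 = 450 mm.

A is a table. B is a beam. A beam spans the tops of two tables. The clear span between the two tables is 450 mm.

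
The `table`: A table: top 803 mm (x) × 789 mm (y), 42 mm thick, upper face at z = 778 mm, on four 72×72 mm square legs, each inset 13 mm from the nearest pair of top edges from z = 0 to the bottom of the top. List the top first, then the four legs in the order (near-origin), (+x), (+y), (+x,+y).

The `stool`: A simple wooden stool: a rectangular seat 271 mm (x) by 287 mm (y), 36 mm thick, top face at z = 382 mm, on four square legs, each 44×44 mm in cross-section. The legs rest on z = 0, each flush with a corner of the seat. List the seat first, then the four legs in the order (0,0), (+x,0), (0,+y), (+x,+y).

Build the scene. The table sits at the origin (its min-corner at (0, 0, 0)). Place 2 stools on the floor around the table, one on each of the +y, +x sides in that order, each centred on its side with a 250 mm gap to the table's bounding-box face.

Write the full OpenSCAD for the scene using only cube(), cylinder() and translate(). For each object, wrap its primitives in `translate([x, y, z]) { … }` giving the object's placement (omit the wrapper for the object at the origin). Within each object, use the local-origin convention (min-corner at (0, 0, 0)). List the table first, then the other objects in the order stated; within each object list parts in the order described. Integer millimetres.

translate([0, 0, 736]) cube([803, 789, 42]);
translate([13, 13, 0]) cube([72, 72, 736]);
translate([718, 13, 0]) cube([72, 72, 736]);
translate([13, 704, 0]) cube([72, 72, 736]);
translate([718, 704, 0]) cube([72, 72, 736]);
translate([266, 1039, 0]) {
  translate([0, 0, 346]) cube([271, 287, 36]);
  cube([44, 44, 346]);
  translate([227, 0, 0]) cube([44, 44, 346]);
  translate([0, 243, 0]) cube([44, 44, 346]);
  translate([227, 243, 0]) cube([44, 44, 346]);
}
translate([1053, 251, 0]) {
  translate([0, 0, 346]) cube([271, 287, 36]);
  cube([44, 44, 346]);
  translate([227, 0, 0]) cube([44, 44, 346]);
  translate([0, 243, 0]) cube([44, 44, 346]);
  translate([227, 243, 0]) cube([44, 44, 346]);
}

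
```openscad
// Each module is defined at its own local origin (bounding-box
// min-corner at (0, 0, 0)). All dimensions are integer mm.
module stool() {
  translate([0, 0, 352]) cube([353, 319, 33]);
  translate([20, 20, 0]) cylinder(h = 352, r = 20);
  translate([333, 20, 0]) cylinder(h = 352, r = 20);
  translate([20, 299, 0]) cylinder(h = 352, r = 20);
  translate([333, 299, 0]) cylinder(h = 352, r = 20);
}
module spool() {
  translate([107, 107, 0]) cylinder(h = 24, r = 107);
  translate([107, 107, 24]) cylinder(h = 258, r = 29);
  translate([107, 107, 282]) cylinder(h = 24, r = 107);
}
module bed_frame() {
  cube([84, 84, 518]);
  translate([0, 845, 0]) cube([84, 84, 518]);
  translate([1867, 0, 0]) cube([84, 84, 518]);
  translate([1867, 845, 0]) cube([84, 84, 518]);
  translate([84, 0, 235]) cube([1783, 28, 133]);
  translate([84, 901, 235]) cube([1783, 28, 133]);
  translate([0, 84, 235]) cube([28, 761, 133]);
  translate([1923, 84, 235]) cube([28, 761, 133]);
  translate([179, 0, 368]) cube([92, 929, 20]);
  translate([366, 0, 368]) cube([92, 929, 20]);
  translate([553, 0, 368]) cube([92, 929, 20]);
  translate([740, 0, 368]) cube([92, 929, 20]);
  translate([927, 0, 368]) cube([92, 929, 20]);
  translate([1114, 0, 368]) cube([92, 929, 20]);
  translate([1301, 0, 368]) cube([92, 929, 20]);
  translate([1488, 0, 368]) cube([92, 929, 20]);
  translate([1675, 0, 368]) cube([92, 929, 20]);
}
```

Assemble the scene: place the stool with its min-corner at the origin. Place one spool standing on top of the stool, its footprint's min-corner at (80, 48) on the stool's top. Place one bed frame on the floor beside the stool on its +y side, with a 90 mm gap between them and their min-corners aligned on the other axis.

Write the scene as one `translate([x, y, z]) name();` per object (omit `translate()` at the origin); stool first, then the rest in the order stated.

stool();
translate([80, 48, 385]) spool();
translate([0, 409, 0]) bed_frame();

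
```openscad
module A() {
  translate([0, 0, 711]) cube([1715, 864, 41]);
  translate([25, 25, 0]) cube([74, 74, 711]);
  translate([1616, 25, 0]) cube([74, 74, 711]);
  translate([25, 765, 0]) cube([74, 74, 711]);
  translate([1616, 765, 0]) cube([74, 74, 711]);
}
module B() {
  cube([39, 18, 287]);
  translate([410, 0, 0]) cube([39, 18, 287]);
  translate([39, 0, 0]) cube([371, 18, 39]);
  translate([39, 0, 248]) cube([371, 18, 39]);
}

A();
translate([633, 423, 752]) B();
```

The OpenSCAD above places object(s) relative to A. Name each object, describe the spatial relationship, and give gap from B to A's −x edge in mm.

A is a table. B is a picture frame. The picture frame is on top of the table, centred. The gap from the picture frame to the table's −x edge is 633 mm.

The picture frame's min-x is at 633; the table's min-x is 0; gap = 633 mm.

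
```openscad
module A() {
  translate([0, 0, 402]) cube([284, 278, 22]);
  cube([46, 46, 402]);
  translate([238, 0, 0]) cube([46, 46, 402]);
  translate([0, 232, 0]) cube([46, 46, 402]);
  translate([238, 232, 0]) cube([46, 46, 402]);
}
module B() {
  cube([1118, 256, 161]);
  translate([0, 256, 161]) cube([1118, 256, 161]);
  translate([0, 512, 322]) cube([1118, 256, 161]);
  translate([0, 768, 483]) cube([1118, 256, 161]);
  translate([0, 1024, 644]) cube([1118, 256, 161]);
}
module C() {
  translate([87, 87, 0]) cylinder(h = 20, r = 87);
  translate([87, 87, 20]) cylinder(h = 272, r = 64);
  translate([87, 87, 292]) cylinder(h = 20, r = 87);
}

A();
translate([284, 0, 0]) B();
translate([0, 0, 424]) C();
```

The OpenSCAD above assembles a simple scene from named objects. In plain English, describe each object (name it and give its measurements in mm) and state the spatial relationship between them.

A is a simple wooden stool: a rectangular seat 284 mm (x) by 278 mm (y), 22 mm thick, top face at z = 424 mm, on four square legs, each 46×46 mm in cross-section. The legs rest on z = 0, each flush with a corner of the seat.

B is a run of 5 identical solid stair steps. Each tread is 1118×256 mm and each step block is 161 mm high. Step 1 rests on the floor; step k is offset from step 1 by (k−1)×256 mm in y and (k−1)×161 mm in z.

C is a spool: two coaxial disc flanges of radius 87 mm and thickness 20 mm, joined by a core cylinder of radius 64 mm and height 272 mm. The lower flange rests on z = 0 and the three cylinders share a vertical axis.

The staircase is against the stool's +x side, with their −y faces flush. The spool is on top of the stool.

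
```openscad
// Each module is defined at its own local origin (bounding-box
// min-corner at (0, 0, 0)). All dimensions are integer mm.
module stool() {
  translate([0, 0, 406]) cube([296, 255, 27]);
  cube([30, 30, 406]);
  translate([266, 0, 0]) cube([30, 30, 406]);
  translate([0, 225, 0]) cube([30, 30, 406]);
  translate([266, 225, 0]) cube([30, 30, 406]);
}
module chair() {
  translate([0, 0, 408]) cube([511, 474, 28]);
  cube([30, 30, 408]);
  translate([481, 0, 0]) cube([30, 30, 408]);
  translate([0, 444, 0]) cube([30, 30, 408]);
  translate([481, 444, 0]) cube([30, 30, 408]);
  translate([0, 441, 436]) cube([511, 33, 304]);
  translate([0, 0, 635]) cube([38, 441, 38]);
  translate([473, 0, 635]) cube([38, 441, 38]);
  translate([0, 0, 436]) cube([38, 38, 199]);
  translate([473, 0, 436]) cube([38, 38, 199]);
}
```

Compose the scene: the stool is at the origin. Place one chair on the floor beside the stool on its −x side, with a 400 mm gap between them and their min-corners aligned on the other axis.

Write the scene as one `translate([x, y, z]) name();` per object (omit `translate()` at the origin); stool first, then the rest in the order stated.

stool();
translate([-911, 0, 0]) chair();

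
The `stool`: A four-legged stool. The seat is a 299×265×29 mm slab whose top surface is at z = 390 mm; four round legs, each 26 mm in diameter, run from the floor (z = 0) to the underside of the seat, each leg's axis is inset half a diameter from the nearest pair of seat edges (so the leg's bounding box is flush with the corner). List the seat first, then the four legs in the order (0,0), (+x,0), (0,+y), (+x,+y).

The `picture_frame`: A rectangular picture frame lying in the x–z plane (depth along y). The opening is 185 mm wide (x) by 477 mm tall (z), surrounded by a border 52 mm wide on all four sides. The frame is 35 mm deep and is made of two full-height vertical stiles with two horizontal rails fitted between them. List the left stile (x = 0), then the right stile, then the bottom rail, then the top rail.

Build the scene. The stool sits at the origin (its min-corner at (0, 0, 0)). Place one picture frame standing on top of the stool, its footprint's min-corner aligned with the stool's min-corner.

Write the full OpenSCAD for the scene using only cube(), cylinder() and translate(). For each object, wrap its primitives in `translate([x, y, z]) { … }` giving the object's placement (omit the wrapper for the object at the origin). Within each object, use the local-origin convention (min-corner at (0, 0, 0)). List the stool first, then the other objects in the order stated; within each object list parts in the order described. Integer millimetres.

translate([0, 0, 361]) cube([299, 265, 29]);
translate([13, 13, 0]) cylinder(h = 361, r = 13);
translate([286, 13, 0]) cylinder(h = 361, r = 13);
translate([13, 252, 0]) cylinder(h = 361, r = 13);
translate([286, 252, 0]) cylinder(h = 361, r = 13);
translate([0, 0, 390]) {
  cube([52, 35, 581]);
  translate([237, 0, 0]) cube([52, 35, 581]);
  translate([52, 0, 0]) cube([185, 35, 52]);
  translate([52, 0, 529]) cube([185, 35, 52]);
}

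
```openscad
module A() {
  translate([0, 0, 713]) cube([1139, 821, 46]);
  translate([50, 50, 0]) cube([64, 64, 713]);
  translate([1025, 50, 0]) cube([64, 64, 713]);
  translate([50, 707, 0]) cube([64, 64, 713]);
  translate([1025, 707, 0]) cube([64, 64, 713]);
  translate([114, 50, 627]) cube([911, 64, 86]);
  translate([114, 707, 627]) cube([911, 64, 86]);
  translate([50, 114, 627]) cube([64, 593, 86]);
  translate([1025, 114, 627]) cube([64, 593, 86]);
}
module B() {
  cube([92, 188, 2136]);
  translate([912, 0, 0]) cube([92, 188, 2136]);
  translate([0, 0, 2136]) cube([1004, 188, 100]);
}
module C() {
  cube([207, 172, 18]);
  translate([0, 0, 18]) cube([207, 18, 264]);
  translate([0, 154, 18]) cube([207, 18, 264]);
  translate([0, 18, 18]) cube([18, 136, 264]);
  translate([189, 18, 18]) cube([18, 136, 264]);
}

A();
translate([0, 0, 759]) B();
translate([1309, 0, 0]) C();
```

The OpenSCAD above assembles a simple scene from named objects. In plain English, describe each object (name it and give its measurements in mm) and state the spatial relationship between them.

A is a rectangular dining table. The top is 1139×821×46 mm with its upper surface at z = 759 mm. It stands on four 64×64 mm square legs, each inset 50 mm from the nearest pair of top edges, running from the floor to the underside of the top. Four apron rails, 64 mm thick and 86 mm tall, run between adjacent legs with their top edges flush with the underside of the top and their outer faces flush with the legs' outer faces.

B is a door frame. The clear opening is 820 mm wide and 2136 mm high. Two 92 mm wide jambs, 188 mm deep, stand either side of the opening from the floor to the top of the opening. A 100 mm thick head sits across the top of both jambs, spanning the full outside width of the frame.

C is an open-topped rectangular box: outside dimensions 207×172×282 mm, with a uniform wall and base thickness of 18 mm. The base is a full 207×172 slab on the floor; four walls sit on top of the base. The front and back walls (the −y and +y sides) span the full width; the two side walls fit between them.

The door frame is on top of the table. The open box is on the floor beside the table on its +x side.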